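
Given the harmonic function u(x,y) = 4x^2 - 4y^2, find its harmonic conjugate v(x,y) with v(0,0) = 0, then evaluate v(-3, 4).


Step 1: v_x = -u_y = 8y + 0
Step 2: v_y = u_x = 8x + 0
Step 3: v = 8xy + C
Step 4: v(0,0) = 0 => C = 0
Step 5: v(-3, 4) = -96

-96


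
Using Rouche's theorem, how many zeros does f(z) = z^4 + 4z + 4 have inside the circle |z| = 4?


Step 1: On |z| = 4 the three terms have sizes |z^4| = 4^4 = 256, |4z| = 4*4 = 16, |4| = 4
Step 2: The dominant term is g(z) = z^4; let h(z) = 4z + 4 so f = g + h
Step 3: On |z| = 4: |g| = 256 and |h| <= 16 + 4 = 20
Step 4: Since 256 > 20, |h| < |g| on |z| = 4, so by Rouche f has the same number of zeros as g inside |z| < 4
Step 5: g(z) = z^4 has 4 zeros (all at the origin) inside |z| < 4. Answer = 4

4


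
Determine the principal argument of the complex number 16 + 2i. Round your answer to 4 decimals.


Step 1: z = 16 + 2i
Step 2: arg(z) = atan2(2, 16)
Step 3: arg(z) = 0.1244

0.1244


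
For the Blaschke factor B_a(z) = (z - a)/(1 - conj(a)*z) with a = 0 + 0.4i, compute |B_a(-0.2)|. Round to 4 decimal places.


Step 1: Numerator z0 - a = -0.2 - (0 + 0.4i) = -0.2 - 0.4i
Step 2: Denominator 1 - conj(a)*z0 = 1 - (0 - 0.4i)*(-0.2) = 1 - 0.08i
Step 3: |z0 - a|^2 = (-0.2)^2 + (-0.4)^2 = 0.2; |1 - conj(a)*z0|^2 = 1^2 + (-0.08)^2 = 1.0064
Step 4: |B_a(-0.2)| = sqrt(0.2 / 1.0064) = sqrt(0.198728)
Step 5: = 0.4458

0.4458


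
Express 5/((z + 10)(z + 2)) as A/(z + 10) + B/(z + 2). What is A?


Step 1: Multiply both sides by (z + 10) and set z = -10
Step 2: A = 5 / (-10 + 2)
Step 3: A = 5 / (-8)
Step 4: A = -5/8

-5/8


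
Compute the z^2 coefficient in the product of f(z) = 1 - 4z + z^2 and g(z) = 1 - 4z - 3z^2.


Step 1: z^2 term in f*g comes from: (1)*(-3z^2) + (-4z)*(-4z) + (z^2)*(1)
Step 2: = -3 + 16 + 1
Step 3: = 14

14


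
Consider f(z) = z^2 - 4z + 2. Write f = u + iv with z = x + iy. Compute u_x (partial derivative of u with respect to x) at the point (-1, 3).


Step 1: f(z) = (x+iy)^2 - 4(x+iy) + 2
Step 2: u = (x^2 - y^2) - 4x + 2
Step 3: u_x = 2x - 4
Step 4: At (-1, 3): u_x = -2 - 4 = -6

-6


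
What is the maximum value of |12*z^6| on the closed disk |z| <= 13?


Step 1: On |z| = 13, |f(z)| = 12 * |z|^6 = 12 * 13^6
Step 2: By maximum modulus principle, maximum is on boundary.
Step 3: Maximum = 12 * 4826809 = 57921708

57921708


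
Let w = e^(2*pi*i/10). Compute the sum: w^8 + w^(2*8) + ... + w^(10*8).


Step 1: The sum sum_{j=1}^{n} w^(k*j) equals n if n | k, else 0.
Step 2: Here n = 10, k = 8
Step 3: Does n divide k? 10 | 8 -> False
Step 4: Sum = 0

0


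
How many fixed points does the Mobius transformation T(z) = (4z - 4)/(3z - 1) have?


Step 1: Fixed points satisfy T(z) = z
Step 2: 3z^2 - 5z + 4 = 0
Step 3: Discriminant = (-5)^2 - 4*3*4 = -23
Step 4: Number of fixed points = 2

2


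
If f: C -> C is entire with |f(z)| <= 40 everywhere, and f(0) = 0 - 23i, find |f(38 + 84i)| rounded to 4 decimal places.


Step 1: By Liouville's theorem, a bounded entire function is constant.
Step 2: f(z) = f(0) = 0 - 23i for all z.
Step 3: |f(w)| = |0 - 23i| = sqrt(0 + 529)
Step 4: = 23.0

23.0


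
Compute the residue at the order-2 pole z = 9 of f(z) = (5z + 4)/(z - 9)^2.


Step 1: Pole of order 2 at z = 9
Step 2: Res = lim d/dz [(z - 9)^2 * f(z)] as z -> 9
Step 3: (z - 9)^2 * f(z) = 5z + 4
Step 4: d/dz[5z + 4] = 5

5


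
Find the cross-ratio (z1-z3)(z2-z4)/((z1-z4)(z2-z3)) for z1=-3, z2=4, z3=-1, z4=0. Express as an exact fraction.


Step 1: (z1-z3)(z2-z4) = (-2) * 4 = -8
Step 2: (z1-z4)(z2-z3) = (-3) * 5 = -15
Step 3: Cross-ratio = 8/15 = 8/15

8/15


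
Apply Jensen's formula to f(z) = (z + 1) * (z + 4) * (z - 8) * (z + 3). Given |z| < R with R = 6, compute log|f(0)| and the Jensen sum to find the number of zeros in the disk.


Jensen's formula: (1/2pi)*integral log|f(Re^it)|dt = log|f(0)| + sum_{|a_k|<R} log(R/|a_k|)
Step 1: f(0) = 1 * 4 * (-8) * 3 = -96
Step 2: log|f(0)| = log|-1| + log|-4| + log|8| + log|-3| = 4.5643
Step 3: Zeros inside |z| < 6: -1, -4, -3
Step 4: Jensen sum = log(6/1) + log(6/4) + log(6/3) = 2.8904
Step 5: n(R) = number of terms in the Jensen sum = count of zeros inside |z| < 6 = 3

3


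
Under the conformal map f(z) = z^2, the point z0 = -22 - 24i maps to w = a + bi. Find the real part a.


Step 1: z0 = -22 - 24i
Step 2: z0^2 = (-22)^2 - (-24)^2 + 1056i
Step 3: real part = 484 - 576 = -92

-92


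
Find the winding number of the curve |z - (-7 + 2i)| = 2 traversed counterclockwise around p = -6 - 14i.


Step 1: Center c = (-7, 2), radius = 2
Step 2: |p - c|^2 = 1^2 + (-16)^2 = 257
Step 3: r^2 = 4
Step 4: |p-c| > r so winding number = 0

0


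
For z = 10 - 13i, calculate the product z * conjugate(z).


Step 1: conj(z) = 10 + 13i
Step 2: z * conj(z) = 10^2 + (-13)^2
Step 3: = 100 + 169 = 269

269


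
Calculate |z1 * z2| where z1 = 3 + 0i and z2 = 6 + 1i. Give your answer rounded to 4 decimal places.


Step 1: |z1| = sqrt(3^2 + 0^2) = sqrt(9)
Step 2: |z2| = sqrt(6^2 + 1^2) = sqrt(37)
Step 3: |z1*z2| = |z1|*|z2| = sqrt(9) * sqrt(37) = sqrt(9 * 37) = sqrt(333)
Step 4: = 18.2483

18.2483


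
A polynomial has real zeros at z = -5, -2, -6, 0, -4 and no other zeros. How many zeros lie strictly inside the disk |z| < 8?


Step 1: Check each root:
  z = -5: |-5| = 5 < 8
  z = -2: |-2| = 2 < 8
  z = -6: |-6| = 6 < 8
  z = 0: |0| = 0 < 8
  z = -4: |-4| = 4 < 8
Step 2: Count = 5

5


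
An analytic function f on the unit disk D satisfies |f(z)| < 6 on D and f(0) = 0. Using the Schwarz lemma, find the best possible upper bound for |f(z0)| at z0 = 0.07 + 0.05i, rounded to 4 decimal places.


Step 1: g = f/6 maps D -> D with g(0) = 0, so by the Schwarz lemma |g(z)| <= |z|, i.e. |f(z)| <= 6|z|; this is sharp (f(z) = 6z).
Step 2: |z0|^2 = 0.07^2 + 0.05^2 = 0.0074
Step 3: |z0| = sqrt(0.0074) = 0.086023
Step 4: Best bound = 6 * |z0| = 6 * 0.086023 = 0.5161

0.5161


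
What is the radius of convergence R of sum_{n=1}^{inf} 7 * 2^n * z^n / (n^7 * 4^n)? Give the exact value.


Step 1: General term a_n = 7 * 2^n / (n^7 * 4^n)
Step 2: By the root test, |a_n|^(1/n) = 7^(1/n) * 2 / (n^(7/n) * 4) -> 2/4 as n -> infinity (since 7^(1/n) -> 1 and n^(7/n) -> 1)
Step 3: R = 1/lim|a_n|^(1/n) = 4/2 = 2

2


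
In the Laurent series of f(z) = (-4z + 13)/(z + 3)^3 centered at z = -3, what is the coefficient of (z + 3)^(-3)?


Step 1: Write the numerator in powers of (z + 3): -4z + 13 = -4(z + 3) + (-4*(-3) + 13) = -4(z + 3) + 25
Step 2: Divide by (z + 3)^3: f(z) = 25(z + 3)^(-3) - 4(z + 3)^(-2)
Step 3: This finite sum is the Laurent series of f about z = -3.
Step 4: Coefficient of (z + 3)^(-3) = -4*(-3) + 13 = 25

25


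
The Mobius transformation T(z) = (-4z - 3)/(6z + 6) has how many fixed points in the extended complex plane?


Step 1: Fixed points satisfy T(z) = z
Step 2: 6z^2 + 10z + 3 = 0
Step 3: Discriminant = 10^2 - 4*6*3 = 28
Step 4: Number of fixed points = 2

2


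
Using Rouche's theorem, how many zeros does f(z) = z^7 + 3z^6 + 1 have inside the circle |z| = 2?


Step 1: On |z| = 2 the three terms have sizes |z^7| = 2^7 = 128, |3z^6| = 3*2^6 = 192, |1| = 1
Step 2: The dominant term is g(z) = 3z^6; let h(z) = z^7 + 1 so f = g + h
Step 3: On |z| = 2: |g| = 192 and |h| <= 128 + 1 = 129
Step 4: Since 192 > 129, |h| < |g| on |z| = 2, so by Rouche f has the same number of zeros as g inside |z| < 2
Step 5: g(z) = 3z^6 has 6 zeros (at the origin, multiplicity 6) inside |z| < 2. Answer = 6

6


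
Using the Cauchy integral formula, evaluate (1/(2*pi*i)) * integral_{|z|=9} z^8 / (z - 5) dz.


Step 1: f(z) = z^8, a = 5 is inside |z| = 9
Step 2: By Cauchy integral formula: (1/(2pi*i)) * integral = f(a)
Step 3: f(5) = 5^8 = 390625

390625


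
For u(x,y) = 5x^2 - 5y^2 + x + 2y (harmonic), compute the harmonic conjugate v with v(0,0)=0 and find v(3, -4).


Step 1: v_x = -u_y = 10y - 2
Step 2: v_y = u_x = 10x + 1
Step 3: v = 10xy - 2x + y + C
Step 4: v(0,0) = 0 => C = 0
Step 5: v(3, -4) = -130

-130


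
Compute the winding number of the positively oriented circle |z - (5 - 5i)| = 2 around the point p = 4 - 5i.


Step 1: Center c = (5, -5), radius = 2
Step 2: |p - c|^2 = (-1)^2 + 0^2 = 1
Step 3: r^2 = 4
Step 4: |p-c| < r so winding number = 1

1


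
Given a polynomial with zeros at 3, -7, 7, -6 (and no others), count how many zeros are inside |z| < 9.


Step 1: Check each root:
  z = 3: |3| = 3 < 9
  z = -7: |-7| = 7 < 9
  z = 7: |7| = 7 < 9
  z = -6: |-6| = 6 < 9
Step 2: Count = 4

4


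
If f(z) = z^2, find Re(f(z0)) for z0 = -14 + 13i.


Step 1: z0 = -14 + 13i
Step 2: z0^2 = (-14)^2 - 13^2 - 364i
Step 3: real part = 196 - 169 = 27

27


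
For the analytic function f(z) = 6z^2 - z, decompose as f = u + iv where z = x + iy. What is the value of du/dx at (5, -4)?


Step 1: f(z) = 6(x+iy)^2 - (x+iy) + 0
Step 2: u = 6(x^2 - y^2) - x + 0
Step 3: u_x = 12x - 1
Step 4: At (5, -4): u_x = 60 - 1 = 59

59


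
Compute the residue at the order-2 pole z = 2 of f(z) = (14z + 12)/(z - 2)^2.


Step 1: Pole of order 2 at z = 2
Step 2: Res = lim d/dz [(z - 2)^2 * f(z)] as z -> 2
Step 3: (z - 2)^2 * f(z) = 14z + 12
Step 4: d/dz[14z + 12] = 14

14


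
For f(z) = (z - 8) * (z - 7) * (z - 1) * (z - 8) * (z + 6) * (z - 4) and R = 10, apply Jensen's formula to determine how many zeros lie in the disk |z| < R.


Jensen's formula: (1/2pi)*integral log|f(Re^it)|dt = log|f(0)| + sum_{|a_k|<R} log(R/|a_k|)
Step 1: f(0) = (-8) * (-7) * (-1) * (-8) * 6 * (-4) = -10752
Step 2: log|f(0)| = log|8| + log|7| + log|1| + log|8| + log|-6| + log|4| = 9.2828
Step 3: Zeros inside |z| < 10: 8, 7, 1, 8, -6, 4
Step 4: Jensen sum = log(10/8) + log(10/7) + log(10/1) + log(10/8) + log(10/6) + log(10/4) = 4.5327
Step 5: n(R) = number of terms in the Jensen sum = count of zeros inside |z| < 10 = 6

6


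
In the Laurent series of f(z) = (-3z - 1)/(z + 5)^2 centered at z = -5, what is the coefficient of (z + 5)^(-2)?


Step 1: Write the numerator in powers of (z + 5): -3z - 1 = -3(z + 5) + (-3*(-5) - 1) = -3(z + 5) + 14
Step 2: Divide by (z + 5)^2: f(z) = 14(z + 5)^(-2) - 3(z + 5)^(-1)
Step 3: This finite sum is the Laurent series of f about z = -5.
Step 4: Coefficient of (z + 5)^(-2) = -3*(-5) - 1 = 14

14


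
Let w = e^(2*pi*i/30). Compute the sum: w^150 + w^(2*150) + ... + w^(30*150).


Step 1: The sum sum_{j=1}^{n} w^(k*j) equals n if n | k, else 0.
Step 2: Here n = 30, k = 150
Step 3: Does n divide k? 30 | 150 -> True
Step 4: Sum = 30

30


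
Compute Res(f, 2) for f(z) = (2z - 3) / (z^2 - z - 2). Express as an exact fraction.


Step 1: Q(z) = z^2 - z - 2 = (z - 2)(z + 1)
Step 2: Q'(z) = 2z - 1
Step 3: Q'(2) = 3, P(2) = 1
Step 4: Res = P(2)/Q'(2) = 1/3 = 1/3

1/3


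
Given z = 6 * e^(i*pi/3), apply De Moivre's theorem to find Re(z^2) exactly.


Step 1: By De Moivre's theorem, z^2 = 6^2 * e^(i*2*pi/3) = 36 * (cos(2*pi/3) + i*sin(2*pi/3))
Step 2: |z|^2 = 6^2 = 36
Step 3: The angle 2*pi/3 already lies in [0, 2*pi)
Step 4: cos(2*pi/3) = -1/2
Step 5: Re(z^2) = 36 * (-1/2) = -18

-18


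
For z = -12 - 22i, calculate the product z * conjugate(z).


Step 1: conj(z) = -12 + 22i
Step 2: z * conj(z) = (-12)^2 + (-22)^2
Step 3: = 144 + 484 = 628

628


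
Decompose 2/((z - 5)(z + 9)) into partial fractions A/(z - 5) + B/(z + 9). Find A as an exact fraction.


Step 1: Multiply both sides by (z - 5) and set z = 5
Step 2: A = 2 / (5 + 9)
Step 3: A = 2 / 14
Step 4: A = 1/7

1/7


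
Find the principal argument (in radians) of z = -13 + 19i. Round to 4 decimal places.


Step 1: z = -13 + 19i
Step 2: arg(z) = atan2(19, -13)
Step 3: arg(z) = 2.1708

2.1708


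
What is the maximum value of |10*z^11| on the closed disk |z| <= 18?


Step 1: On |z| = 18, |f(z)| = 10 * |z|^11 = 10 * 18^11
Step 2: By maximum modulus principle, maximum is on boundary.
Step 3: Maximum = 10 * 64268410079232 = 642684100792320

642684100792320


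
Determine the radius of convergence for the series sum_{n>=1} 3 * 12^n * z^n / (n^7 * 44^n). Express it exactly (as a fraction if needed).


Step 1: General term a_n = 3 * 12^n / (n^7 * 44^n)
Step 2: By the root test, |a_n|^(1/n) = 3^(1/n) * 12 / (n^(7/n) * 44) -> 12/44 as n -> infinity (since 3^(1/n) -> 1 and n^(7/n) -> 1)
Step 3: R = 1/lim|a_n|^(1/n) = 44/12 = 11/3

11/3


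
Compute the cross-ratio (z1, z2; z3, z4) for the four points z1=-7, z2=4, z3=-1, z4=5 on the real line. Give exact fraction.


Step 1: (z1-z3)(z2-z4) = (-6) * (-1) = 6
Step 2: (z1-z4)(z2-z3) = (-12) * 5 = -60
Step 3: Cross-ratio = -6/60 = -1/10

-1/10


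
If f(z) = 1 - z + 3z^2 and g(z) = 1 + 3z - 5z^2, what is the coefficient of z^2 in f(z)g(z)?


Step 1: z^2 term in f*g comes from: (1)*(-5z^2) + (-z)*(3z) + (3z^2)*(1)
Step 2: = -5 - 3 + 3
Step 3: = -5

-5


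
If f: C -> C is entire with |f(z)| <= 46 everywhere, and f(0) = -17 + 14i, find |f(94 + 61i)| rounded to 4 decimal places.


Step 1: By Liouville's theorem, a bounded entire function is constant.
Step 2: f(z) = f(0) = -17 + 14i for all z.
Step 3: |f(w)| = |-17 + 14i| = sqrt(289 + 196)
Step 4: = 22.0227

22.0227


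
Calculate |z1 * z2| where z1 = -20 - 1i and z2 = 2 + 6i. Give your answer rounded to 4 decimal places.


Step 1: |z1| = sqrt((-20)^2 + (-1)^2) = sqrt(401)
Step 2: |z2| = sqrt(2^2 + 6^2) = sqrt(40)
Step 3: |z1*z2| = |z1|*|z2| = sqrt(401) * sqrt(40) = sqrt(401 * 40) = sqrt(16040)
Step 4: = 126.6491

126.6491


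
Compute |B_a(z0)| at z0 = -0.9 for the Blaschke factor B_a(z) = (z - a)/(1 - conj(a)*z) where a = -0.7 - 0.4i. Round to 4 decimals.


Step 1: Numerator z0 - a = -0.9 - (-0.7 - 0.4i) = -0.2 + 0.4i
Step 2: Denominator 1 - conj(a)*z0 = 1 - (-0.7 + 0.4i)*(-0.9) = 0.37 + 0.36i
Step 3: |z0 - a|^2 = (-0.2)^2 + 0.4^2 = 0.2; |1 - conj(a)*z0|^2 = 0.37^2 + 0.36^2 = 0.2665
Step 4: |B_a(-0.9)| = sqrt(0.2 / 0.2665) = sqrt(0.750469)
Step 5: = 0.8663

0.8663


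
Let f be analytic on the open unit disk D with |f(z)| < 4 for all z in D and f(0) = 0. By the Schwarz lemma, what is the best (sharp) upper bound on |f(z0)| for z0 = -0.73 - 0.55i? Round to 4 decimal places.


Step 1: g = f/4 maps D -> D with g(0) = 0, so by the Schwarz lemma |g(z)| <= |z|, i.e. |f(z)| <= 4|z|; this is sharp (f(z) = 4z).
Step 2: |z0|^2 = (-0.73)^2 + (-0.55)^2 = 0.8354
Step 3: |z0| = sqrt(0.8354) = 0.914002
Step 4: Best bound = 4 * |z0| = 4 * 0.914002 = 3.656

3.656


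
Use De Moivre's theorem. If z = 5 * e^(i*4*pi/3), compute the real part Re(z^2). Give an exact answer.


Step 1: By De Moivre's theorem, z^2 = 5^2 * e^(i*2*4*pi/3) = 25 * (cos(8*pi/3) + i*sin(8*pi/3))
Step 2: |z|^2 = 5^2 = 25
Step 3: Reduce the angle mod 2*pi: 8*pi/3 - 2*pi = 2*pi/3
Step 4: cos(2*pi/3) = -1/2
Step 5: Re(z^2) = 25 * (-1/2) = -25/2

-25/2


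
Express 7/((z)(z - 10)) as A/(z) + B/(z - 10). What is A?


Step 1: Multiply both sides by (z) and set z = 0
Step 2: A = 7 / (0 - 10)
Step 3: A = 7 / (-10)
Step 4: A = -7/10

-7/10


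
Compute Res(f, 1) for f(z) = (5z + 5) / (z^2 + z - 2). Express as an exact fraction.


Step 1: Q(z) = z^2 + z - 2 = (z - 1)(z + 2)
Step 2: Q'(z) = 2z + 1
Step 3: Q'(1) = 3, P(1) = 10
Step 4: Res = P(1)/Q'(1) = 10/3 = 10/3

10/3


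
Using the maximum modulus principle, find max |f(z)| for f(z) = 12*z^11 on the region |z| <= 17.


Step 1: On |z| = 17, |f(z)| = 12 * |z|^11 = 12 * 17^11
Step 2: By maximum modulus principle, maximum is on boundary.
Step 3: Maximum = 12 * 34271896307633 = 411262755691596

411262755691596


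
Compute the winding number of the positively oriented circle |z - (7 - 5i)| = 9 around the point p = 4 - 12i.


Step 1: Center c = (7, -5), radius = 9
Step 2: |p - c|^2 = (-3)^2 + (-7)^2 = 58
Step 3: r^2 = 81
Step 4: |p-c| < r so winding number = 1

1


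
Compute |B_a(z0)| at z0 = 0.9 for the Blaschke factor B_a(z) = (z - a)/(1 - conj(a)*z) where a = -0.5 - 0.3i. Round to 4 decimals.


Step 1: Numerator z0 - a = 0.9 - (-0.5 - 0.3i) = 1.4 + 0.3i
Step 2: Denominator 1 - conj(a)*z0 = 1 - (-0.5 + 0.3i)*0.9 = 1.45 - 0.27i
Step 3: |z0 - a|^2 = 1.4^2 + 0.3^2 = 2.05; |1 - conj(a)*z0|^2 = 1.45^2 + (-0.27)^2 = 2.1754
Step 4: |B_a(0.9)| = sqrt(2.05 / 2.1754) = sqrt(0.942355)
Step 5: = 0.9707

0.9707


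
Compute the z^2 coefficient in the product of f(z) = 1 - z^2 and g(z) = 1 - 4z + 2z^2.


Step 1: z^2 term in f*g comes from: (1)*(2z^2) + (0)*(-4z) + (-z^2)*(1)
Step 2: = 2 + 0 - 1
Step 3: = 1

1


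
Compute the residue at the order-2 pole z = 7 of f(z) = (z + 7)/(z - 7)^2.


Step 1: Pole of order 2 at z = 7
Step 2: Res = lim d/dz [(z - 7)^2 * f(z)] as z -> 7
Step 3: (z - 7)^2 * f(z) = z + 7
Step 4: d/dz[z + 7] = 1

1


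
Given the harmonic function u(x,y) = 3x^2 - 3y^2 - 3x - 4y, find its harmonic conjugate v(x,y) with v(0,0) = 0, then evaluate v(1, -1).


Step 1: v_x = -u_y = 6y + 4
Step 2: v_y = u_x = 6x - 3
Step 3: v = 6xy + 4x - 3y + C
Step 4: v(0,0) = 0 => C = 0
Step 5: v(1, -1) = 1

1


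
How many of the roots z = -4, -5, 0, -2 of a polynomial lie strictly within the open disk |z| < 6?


Step 1: Check each root:
  z = -4: |-4| = 4 < 6
  z = -5: |-5| = 5 < 6
  z = 0: |0| = 0 < 6
  z = -2: |-2| = 2 < 6
Step 2: Count = 4

4


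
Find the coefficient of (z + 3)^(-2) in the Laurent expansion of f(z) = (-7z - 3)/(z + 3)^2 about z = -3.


Step 1: Write the numerator in powers of (z + 3): -7z - 3 = -7(z + 3) + (-7*(-3) - 3) = -7(z + 3) + 18
Step 2: Divide by (z + 3)^2: f(z) = 18(z + 3)^(-2) - 7(z + 3)^(-1)
Step 3: This finite sum is the Laurent series of f about z = -3.
Step 4: Coefficient of (z + 3)^(-2) = -7*(-3) - 3 = 18

18


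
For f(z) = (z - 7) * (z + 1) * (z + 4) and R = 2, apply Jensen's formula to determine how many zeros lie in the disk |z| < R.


Jensen's formula: (1/2pi)*integral log|f(Re^it)|dt = log|f(0)| + sum_{|a_k|<R} log(R/|a_k|)
Step 1: f(0) = (-7) * 1 * 4 = -28
Step 2: log|f(0)| = log|7| + log|-1| + log|-4| = 3.3322
Step 3: Zeros inside |z| < 2: -1
Step 4: Jensen sum = log(2/1) = 0.6931
Step 5: n(R) = number of terms in the Jensen sum = count of zeros inside |z| < 2 = 1

1


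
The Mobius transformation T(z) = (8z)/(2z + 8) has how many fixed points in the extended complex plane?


Step 1: Fixed points satisfy T(z) = z
Step 2: 2z^2 = 0
Step 3: Discriminant = 0^2 - 4*2*0 = 0
Step 4: Number of fixed points = 1

1


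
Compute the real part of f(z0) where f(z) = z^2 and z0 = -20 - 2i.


Step 1: z0 = -20 - 2i
Step 2: z0^2 = (-20)^2 - (-2)^2 + 80i
Step 3: real part = 400 - 4 = 396

396


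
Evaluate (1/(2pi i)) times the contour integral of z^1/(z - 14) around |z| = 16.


Step 1: f(z) = z^1, a = 14 is inside |z| = 16
Step 2: By Cauchy integral formula: (1/(2pi*i)) * integral = f(a)
Step 3: f(14) = 14^1 = 14

14


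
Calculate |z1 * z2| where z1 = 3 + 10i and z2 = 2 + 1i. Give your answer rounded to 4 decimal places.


Step 1: |z1| = sqrt(3^2 + 10^2) = sqrt(109)
Step 2: |z2| = sqrt(2^2 + 1^2) = sqrt(5)
Step 3: |z1*z2| = |z1|*|z2| = sqrt(109) * sqrt(5) = sqrt(109 * 5) = sqrt(545)
Step 4: = 23.3452

23.3452


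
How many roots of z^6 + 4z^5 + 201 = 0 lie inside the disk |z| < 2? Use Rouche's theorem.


Step 1: On |z| = 2 the three terms have sizes |z^6| = 2^6 = 64, |4z^5| = 4*2^5 = 128, |201| = 201
Step 2: The dominant term is g(z) = 201; let h(z) = z^6 + 4z^5 so f = g + h
Step 3: On |z| = 2: |g| = 201 and |h| <= 64 + 128 = 192
Step 4: Since 201 > 192, |h| < |g| on |z| = 2, so by Rouche f has the same number of zeros as g inside |z| < 2
Step 5: g(z) = 201 is a nonzero constant with no zeros inside |z| < 2. Answer = 0

0


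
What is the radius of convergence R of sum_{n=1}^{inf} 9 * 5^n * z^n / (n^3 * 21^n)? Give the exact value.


Step 1: General term a_n = 9 * 5^n / (n^3 * 21^n)
Step 2: By the root test, |a_n|^(1/n) = 9^(1/n) * 5 / (n^(3/n) * 21) -> 5/21 as n -> infinity (since 9^(1/n) -> 1 and n^(3/n) -> 1)
Step 3: R = 1/lim|a_n|^(1/n) = 21/5

21/5


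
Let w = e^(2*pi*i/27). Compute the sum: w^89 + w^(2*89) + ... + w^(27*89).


Step 1: The sum sum_{j=1}^{n} w^(k*j) equals n if n | k, else 0.
Step 2: Here n = 27, k = 89
Step 3: Does n divide k? 27 | 89 -> False
Step 4: Sum = 0

0


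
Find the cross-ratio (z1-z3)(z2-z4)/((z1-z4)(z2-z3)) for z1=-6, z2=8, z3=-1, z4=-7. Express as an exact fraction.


Step 1: (z1-z3)(z2-z4) = (-5) * 15 = -75
Step 2: (z1-z4)(z2-z3) = 1 * 9 = 9
Step 3: Cross-ratio = -75/9 = -25/3

-25/3


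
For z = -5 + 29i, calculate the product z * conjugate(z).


Step 1: conj(z) = -5 - 29i
Step 2: z * conj(z) = (-5)^2 + 29^2
Step 3: = 25 + 841 = 866

866


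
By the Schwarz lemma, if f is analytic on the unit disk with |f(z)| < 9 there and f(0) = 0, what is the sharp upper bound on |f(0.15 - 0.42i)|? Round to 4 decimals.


Step 1: g = f/9 maps D -> D with g(0) = 0, so by the Schwarz lemma |g(z)| <= |z|, i.e. |f(z)| <= 9|z|; this is sharp (f(z) = 9z).
Step 2: |z0|^2 = 0.15^2 + (-0.42)^2 = 0.1989
Step 3: |z0| = sqrt(0.1989) = 0.445982
Step 4: Best bound = 9 * |z0| = 9 * 0.445982 = 4.0138

4.0138


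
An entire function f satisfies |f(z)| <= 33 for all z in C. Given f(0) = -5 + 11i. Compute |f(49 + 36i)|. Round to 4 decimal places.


Step 1: By Liouville's theorem, a bounded entire function is constant.
Step 2: f(z) = f(0) = -5 + 11i for all z.
Step 3: |f(w)| = |-5 + 11i| = sqrt(25 + 121)
Step 4: = 12.083

12.083


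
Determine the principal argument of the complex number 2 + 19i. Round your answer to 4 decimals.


Step 1: z = 2 + 19i
Step 2: arg(z) = atan2(19, 2)
Step 3: arg(z) = 1.4659

1.4659


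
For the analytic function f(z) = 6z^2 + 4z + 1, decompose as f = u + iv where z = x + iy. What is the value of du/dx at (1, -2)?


Step 1: f(z) = 6(x+iy)^2 + 4(x+iy) + 1
Step 2: u = 6(x^2 - y^2) + 4x + 1
Step 3: u_x = 12x + 4
Step 4: At (1, -2): u_x = 12 + 4 = 16

16


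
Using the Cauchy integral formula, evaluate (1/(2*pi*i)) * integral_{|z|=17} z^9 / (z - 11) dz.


Step 1: f(z) = z^9, a = 11 is inside |z| = 17
Step 2: By Cauchy integral formula: (1/(2pi*i)) * integral = f(a)
Step 3: f(11) = 11^9 = 2357947691

2357947691


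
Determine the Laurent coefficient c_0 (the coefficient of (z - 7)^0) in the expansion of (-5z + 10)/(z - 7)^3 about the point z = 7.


Step 1: Write the numerator in powers of (z - 7): -5z + 10 = -5(z - 7) + (-5*7 + 10) = -5(z - 7) - 25
Step 2: Divide by (z - 7)^3: f(z) = -25(z - 7)^(-3) - 5(z - 7)^(-2)
Step 3: This finite sum is the Laurent series of f about z = 7.
Step 4: Only the powers -3 and -2 appear, so the coefficient of (z - 7)^0 = 0

0


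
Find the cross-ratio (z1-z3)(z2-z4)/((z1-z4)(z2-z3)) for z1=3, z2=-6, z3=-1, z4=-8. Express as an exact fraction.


Step 1: (z1-z3)(z2-z4) = 4 * 2 = 8
Step 2: (z1-z4)(z2-z3) = 11 * (-5) = -55
Step 3: Cross-ratio = -8/55 = -8/55

-8/55


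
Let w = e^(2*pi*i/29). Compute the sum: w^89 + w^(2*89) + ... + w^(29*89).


Step 1: The sum sum_{j=1}^{n} w^(k*j) equals n if n | k, else 0.
Step 2: Here n = 29, k = 89
Step 3: Does n divide k? 29 | 89 -> False
Step 4: Sum = 0

0


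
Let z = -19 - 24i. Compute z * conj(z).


Step 1: conj(z) = -19 + 24i
Step 2: z * conj(z) = (-19)^2 + (-24)^2
Step 3: = 361 + 576 = 937

937


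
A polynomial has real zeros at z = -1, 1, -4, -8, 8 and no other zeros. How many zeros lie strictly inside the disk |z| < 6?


Step 1: Check each root:
  z = -1: |-1| = 1 < 6
  z = 1: |1| = 1 < 6
  z = -4: |-4| = 4 < 6
  z = -8: |-8| = 8 >= 6
  z = 8: |8| = 8 >= 6
Step 2: Count = 3

3


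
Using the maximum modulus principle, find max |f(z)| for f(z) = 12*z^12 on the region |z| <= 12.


Step 1: On |z| = 12, |f(z)| = 12 * |z|^12 = 12 * 12^12
Step 2: By maximum modulus principle, maximum is on boundary.
Step 3: Maximum = 12 * 8916100448256 = 106993205379072

106993205379072


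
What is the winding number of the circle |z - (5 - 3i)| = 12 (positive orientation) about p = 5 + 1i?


Step 1: Center c = (5, -3), radius = 12
Step 2: |p - c|^2 = 0^2 + 4^2 = 16
Step 3: r^2 = 144
Step 4: |p-c| < r so winding number = 1

1


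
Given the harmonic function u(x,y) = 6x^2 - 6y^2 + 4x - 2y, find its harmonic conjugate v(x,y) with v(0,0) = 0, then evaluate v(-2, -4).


Step 1: v_x = -u_y = 12y + 2
Step 2: v_y = u_x = 12x + 4
Step 3: v = 12xy + 2x + 4y + C
Step 4: v(0,0) = 0 => C = 0
Step 5: v(-2, -4) = 76

76


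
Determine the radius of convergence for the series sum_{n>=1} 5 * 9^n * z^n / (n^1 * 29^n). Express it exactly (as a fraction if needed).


Step 1: General term a_n = 5 * 9^n / (n^1 * 29^n)
Step 2: By the root test, |a_n|^(1/n) = 5^(1/n) * 9 / (n^(1/n) * 29) -> 9/29 as n -> infinity (since 5^(1/n) -> 1 and n^(1/n) -> 1)
Step 3: R = 1/lim|a_n|^(1/n) = 29/9

29/9


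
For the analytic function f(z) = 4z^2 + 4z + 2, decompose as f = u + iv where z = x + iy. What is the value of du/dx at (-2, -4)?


Step 1: f(z) = 4(x+iy)^2 + 4(x+iy) + 2
Step 2: u = 4(x^2 - y^2) + 4x + 2
Step 3: u_x = 8x + 4
Step 4: At (-2, -4): u_x = -16 + 4 = -12

-12


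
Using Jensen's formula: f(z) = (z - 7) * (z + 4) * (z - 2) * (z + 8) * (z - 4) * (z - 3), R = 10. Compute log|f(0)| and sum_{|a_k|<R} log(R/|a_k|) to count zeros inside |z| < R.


Jensen's formula: (1/2pi)*integral log|f(Re^it)|dt = log|f(0)| + sum_{|a_k|<R} log(R/|a_k|)
Step 1: f(0) = (-7) * 4 * (-2) * 8 * (-4) * (-3) = 5376
Step 2: log|f(0)| = log|7| + log|-4| + log|2| + log|-8| + log|4| + log|3| = 8.5897
Step 3: Zeros inside |z| < 10: 7, -4, 2, -8, 4, 3
Step 4: Jensen sum = log(10/7) + log(10/4) + log(10/2) + log(10/8) + log(10/4) + log(10/3) = 5.2258
Step 5: n(R) = number of terms in the Jensen sum = count of zeros inside |z| < 10 = 6

6


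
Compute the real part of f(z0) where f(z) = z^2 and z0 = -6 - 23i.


Step 1: z0 = -6 - 23i
Step 2: z0^2 = (-6)^2 - (-23)^2 + 276i
Step 3: real part = 36 - 529 = -493

-493


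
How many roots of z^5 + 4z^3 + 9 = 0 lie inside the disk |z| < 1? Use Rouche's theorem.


Step 1: On |z| = 1 the three terms have sizes |z^5| = 1^5 = 1, |4z^3| = 4*1^3 = 4, |9| = 9
Step 2: The dominant term is g(z) = 9; let h(z) = z^5 + 4z^3 so f = g + h
Step 3: On |z| = 1: |g| = 9 and |h| <= 1 + 4 = 5
Step 4: Since 9 > 5, |h| < |g| on |z| = 1, so by Rouche f has the same number of zeros as g inside |z| < 1
Step 5: g(z) = 9 is a nonzero constant with no zeros inside |z| < 1. Answer = 0

0


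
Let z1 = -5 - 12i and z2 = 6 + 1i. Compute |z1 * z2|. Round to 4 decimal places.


Step 1: |z1| = sqrt((-5)^2 + (-12)^2) = sqrt(169)
Step 2: |z2| = sqrt(6^2 + 1^2) = sqrt(37)
Step 3: |z1*z2| = |z1|*|z2| = sqrt(169) * sqrt(37) = sqrt(169 * 37) = sqrt(6253)
Step 4: = 79.0759

79.0759


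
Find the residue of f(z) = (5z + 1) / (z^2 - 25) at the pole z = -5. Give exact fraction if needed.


Step 1: Q(z) = z^2 - 25 = (z + 5)(z - 5)
Step 2: Q'(z) = 2z
Step 3: Q'(-5) = -10, P(-5) = -24
Step 4: Res = P(-5)/Q'(-5) = -24/(-10) = 12/5

12/5


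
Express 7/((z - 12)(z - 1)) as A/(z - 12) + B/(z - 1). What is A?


Step 1: Multiply both sides by (z - 12) and set z = 12
Step 2: A = 7 / (12 - 1)
Step 3: A = 7 / 11
Step 4: A = 7/11

7/11


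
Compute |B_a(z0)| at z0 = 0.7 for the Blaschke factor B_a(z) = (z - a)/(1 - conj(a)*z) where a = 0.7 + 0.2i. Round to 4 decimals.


Step 1: Numerator z0 - a = 0.7 - (0.7 + 0.2i) = 0 - 0.2i
Step 2: Denominator 1 - conj(a)*z0 = 1 - (0.7 - 0.2i)*0.7 = 0.51 + 0.14i
Step 3: |z0 - a|^2 = 0^2 + (-0.2)^2 = 0.04; |1 - conj(a)*z0|^2 = 0.51^2 + 0.14^2 = 0.2797
Step 4: |B_a(0.7)| = sqrt(0.04 / 0.2797) = sqrt(0.14301)
Step 5: = 0.3782

0.3782


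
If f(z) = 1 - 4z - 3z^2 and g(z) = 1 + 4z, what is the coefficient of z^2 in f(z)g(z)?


Step 1: z^2 term in f*g comes from: (1)*(0) + (-4z)*(4z) + (-3z^2)*(1)
Step 2: = 0 - 16 - 3
Step 3: = -19

-19


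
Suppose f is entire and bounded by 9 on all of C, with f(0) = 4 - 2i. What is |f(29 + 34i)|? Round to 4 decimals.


Step 1: By Liouville's theorem, a bounded entire function is constant.
Step 2: f(z) = f(0) = 4 - 2i for all z.
Step 3: |f(w)| = |4 - 2i| = sqrt(16 + 4)
Step 4: = 4.4721

4.4721


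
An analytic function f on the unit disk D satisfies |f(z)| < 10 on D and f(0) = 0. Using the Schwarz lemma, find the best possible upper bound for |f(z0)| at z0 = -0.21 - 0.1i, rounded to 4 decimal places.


Step 1: g = f/10 maps D -> D with g(0) = 0, so by the Schwarz lemma |g(z)| <= |z|, i.e. |f(z)| <= 10|z|; this is sharp (f(z) = 10z).
Step 2: |z0|^2 = (-0.21)^2 + (-0.1)^2 = 0.0541
Step 3: |z0| = sqrt(0.0541) = 0.232594
Step 4: Best bound = 10 * |z0| = 10 * 0.232594 = 2.3259

2.3259


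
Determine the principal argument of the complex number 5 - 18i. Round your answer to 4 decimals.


Step 1: z = 5 - 18i
Step 2: arg(z) = atan2(-18, 5)
Step 3: arg(z) = -1.2998

-1.2998


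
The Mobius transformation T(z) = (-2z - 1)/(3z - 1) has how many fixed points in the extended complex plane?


Step 1: Fixed points satisfy T(z) = z
Step 2: 3z^2 + z + 1 = 0
Step 3: Discriminant = 1^2 - 4*3*1 = -11
Step 4: Number of fixed points = 2

2


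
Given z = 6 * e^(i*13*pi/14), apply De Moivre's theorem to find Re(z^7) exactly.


Step 1: By De Moivre's theorem, z^7 = 6^7 * e^(i*7*13*pi/14) = 279936 * (cos(13*pi/2) + i*sin(13*pi/2))
Step 2: |z|^7 = 6^7 = 279936
Step 3: Reduce the angle mod 2*pi: 13*pi/2 - 6*pi = pi/2
Step 4: cos(pi/2) = 0
Step 5: Re(z^7) = 279936 * 0 = 0

0


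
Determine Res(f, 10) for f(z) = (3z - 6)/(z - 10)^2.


Step 1: Pole of order 2 at z = 10
Step 2: Res = lim d/dz [(z - 10)^2 * f(z)] as z -> 10
Step 3: (z - 10)^2 * f(z) = 3z - 6
Step 4: d/dz[3z - 6] = 3

3


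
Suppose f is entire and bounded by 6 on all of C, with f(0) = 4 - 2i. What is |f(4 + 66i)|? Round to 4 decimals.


Step 1: By Liouville's theorem, a bounded entire function is constant.
Step 2: f(z) = f(0) = 4 - 2i for all z.
Step 3: |f(w)| = |4 - 2i| = sqrt(16 + 4)
Step 4: = 4.4721

4.4721


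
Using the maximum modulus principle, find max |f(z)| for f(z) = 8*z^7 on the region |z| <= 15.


Step 1: On |z| = 15, |f(z)| = 8 * |z|^7 = 8 * 15^7
Step 2: By maximum modulus principle, maximum is on boundary.
Step 3: Maximum = 8 * 170859375 = 1366875000

1366875000


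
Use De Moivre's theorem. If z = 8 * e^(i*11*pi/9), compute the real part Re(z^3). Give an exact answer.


Step 1: By De Moivre's theorem, z^3 = 8^3 * e^(i*3*11*pi/9) = 512 * (cos(11*pi/3) + i*sin(11*pi/3))
Step 2: |z|^3 = 8^3 = 512
Step 3: Reduce the angle mod 2*pi: 11*pi/3 - 2*pi = 5*pi/3
Step 4: cos(5*pi/3) = 1/2
Step 5: Re(z^3) = 512 * 1/2 = 256

256


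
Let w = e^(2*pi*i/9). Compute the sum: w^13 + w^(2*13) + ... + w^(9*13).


Step 1: The sum sum_{j=1}^{n} w^(k*j) equals n if n | k, else 0.
Step 2: Here n = 9, k = 13
Step 3: Does n divide k? 9 | 13 -> False
Step 4: Sum = 0

0


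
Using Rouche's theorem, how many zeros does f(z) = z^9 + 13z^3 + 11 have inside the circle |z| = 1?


Step 1: On |z| = 1 the three terms have sizes |z^9| = 1^9 = 1, |13z^3| = 13*1^3 = 13, |11| = 11
Step 2: The dominant term is g(z) = 13z^3; let h(z) = z^9 + 11 so f = g + h
Step 3: On |z| = 1: |g| = 13 and |h| <= 1 + 11 = 12
Step 4: Since 13 > 12, |h| < |g| on |z| = 1, so by Rouche f has the same number of zeros as g inside |z| < 1
Step 5: g(z) = 13z^3 has 3 zeros (at the origin, multiplicity 3) inside |z| < 1. Answer = 3

3


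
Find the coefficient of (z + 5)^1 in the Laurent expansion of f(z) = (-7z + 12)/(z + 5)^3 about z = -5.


Step 1: Write the numerator in powers of (z + 5): -7z + 12 = -7(z + 5) + (-7*(-5) + 12) = -7(z + 5) + 47
Step 2: Divide by (z + 5)^3: f(z) = 47(z + 5)^(-3) - 7(z + 5)^(-2)
Step 3: This finite sum is the Laurent series of f about z = -5.
Step 4: Only the powers -3 and -2 appear, so the coefficient of (z + 5)^1 = 0

0


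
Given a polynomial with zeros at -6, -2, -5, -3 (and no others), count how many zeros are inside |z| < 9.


Step 1: Check each root:
  z = -6: |-6| = 6 < 9
  z = -2: |-2| = 2 < 9
  z = -5: |-5| = 5 < 9
  z = -3: |-3| = 3 < 9
Step 2: Count = 4

4


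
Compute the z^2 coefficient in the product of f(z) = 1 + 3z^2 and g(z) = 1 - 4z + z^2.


Step 1: z^2 term in f*g comes from: (1)*(z^2) + (0)*(-4z) + (3z^2)*(1)
Step 2: = 1 + 0 + 3
Step 3: = 4

4


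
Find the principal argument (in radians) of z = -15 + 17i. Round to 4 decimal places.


Step 1: z = -15 + 17i
Step 2: arg(z) = atan2(17, -15)
Step 3: arg(z) = 2.2938

2.2938


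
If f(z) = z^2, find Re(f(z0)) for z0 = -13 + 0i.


Step 1: z0 = -13 + 0i
Step 2: z0^2 = (-13)^2 - 0^2 + 0i
Step 3: real part = 169 - 0 = 169

169


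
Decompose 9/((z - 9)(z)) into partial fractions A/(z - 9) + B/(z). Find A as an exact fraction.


Step 1: Multiply both sides by (z - 9) and set z = 9
Step 2: A = 9 / (9 - 0)
Step 3: A = 9 / 9
Step 4: A = 1

1


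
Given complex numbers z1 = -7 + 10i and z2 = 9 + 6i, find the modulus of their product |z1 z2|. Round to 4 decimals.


Step 1: |z1| = sqrt((-7)^2 + 10^2) = sqrt(149)
Step 2: |z2| = sqrt(9^2 + 6^2) = sqrt(117)
Step 3: |z1*z2| = |z1|*|z2| = sqrt(149) * sqrt(117) = sqrt(149 * 117) = sqrt(17433)
Step 4: = 132.0341

132.0341


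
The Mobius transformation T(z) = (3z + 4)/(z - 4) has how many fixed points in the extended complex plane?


Step 1: Fixed points satisfy T(z) = z
Step 2: z^2 - 7z - 4 = 0
Step 3: Discriminant = (-7)^2 - 4*1*(-4) = 65
Step 4: Number of fixed points = 2

2


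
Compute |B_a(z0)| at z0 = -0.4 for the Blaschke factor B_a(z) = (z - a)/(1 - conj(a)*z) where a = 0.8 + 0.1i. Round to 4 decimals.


Step 1: Numerator z0 - a = -0.4 - (0.8 + 0.1i) = -1.2 - 0.1i
Step 2: Denominator 1 - conj(a)*z0 = 1 - (0.8 - 0.1i)*(-0.4) = 1.32 - 0.04i
Step 3: |z0 - a|^2 = (-1.2)^2 + (-0.1)^2 = 1.45; |1 - conj(a)*z0|^2 = 1.32^2 + (-0.04)^2 = 1.744
Step 4: |B_a(-0.4)| = sqrt(1.45 / 1.744) = sqrt(0.831422)
Step 5: = 0.9118

0.9118


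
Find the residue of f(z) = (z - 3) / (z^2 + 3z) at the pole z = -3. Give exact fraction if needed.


Step 1: Q(z) = z^2 + 3z = (z + 3)(z)
Step 2: Q'(z) = 2z + 3
Step 3: Q'(-3) = -3, P(-3) = -6
Step 4: Res = P(-3)/Q'(-3) = -6/(-3) = 2

2


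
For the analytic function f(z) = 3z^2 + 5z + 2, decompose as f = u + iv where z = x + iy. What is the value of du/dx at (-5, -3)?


Step 1: f(z) = 3(x+iy)^2 + 5(x+iy) + 2
Step 2: u = 3(x^2 - y^2) + 5x + 2
Step 3: u_x = 6x + 5
Step 4: At (-5, -3): u_x = -30 + 5 = -25

-25


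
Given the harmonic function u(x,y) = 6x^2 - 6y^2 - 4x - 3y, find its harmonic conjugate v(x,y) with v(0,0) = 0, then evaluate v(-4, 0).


Step 1: v_x = -u_y = 12y + 3
Step 2: v_y = u_x = 12x - 4
Step 3: v = 12xy + 3x - 4y + C
Step 4: v(0,0) = 0 => C = 0
Step 5: v(-4, 0) = -12

-12


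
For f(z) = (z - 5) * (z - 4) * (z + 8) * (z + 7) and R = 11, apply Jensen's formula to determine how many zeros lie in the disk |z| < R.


Jensen's formula: (1/2pi)*integral log|f(Re^it)|dt = log|f(0)| + sum_{|a_k|<R} log(R/|a_k|)
Step 1: f(0) = (-5) * (-4) * 8 * 7 = 1120
Step 2: log|f(0)| = log|5| + log|4| + log|-8| + log|-7| = 7.0211
Step 3: Zeros inside |z| < 11: 5, 4, -8, -7
Step 4: Jensen sum = log(11/5) + log(11/4) + log(11/8) + log(11/7) = 2.5705
Step 5: n(R) = number of terms in the Jensen sum = count of zeros inside |z| < 11 = 4

4


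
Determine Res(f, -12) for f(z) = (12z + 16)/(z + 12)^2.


Step 1: Pole of order 2 at z = -12
Step 2: Res = lim d/dz [(z + 12)^2 * f(z)] as z -> -12
Step 3: (z + 12)^2 * f(z) = 12z + 16
Step 4: d/dz[12z + 16] = 12

12


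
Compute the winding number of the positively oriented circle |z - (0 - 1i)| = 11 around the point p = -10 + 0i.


Step 1: Center c = (0, -1), radius = 11
Step 2: |p - c|^2 = (-10)^2 + 1^2 = 101
Step 3: r^2 = 121
Step 4: |p-c| < r so winding number = 1

1


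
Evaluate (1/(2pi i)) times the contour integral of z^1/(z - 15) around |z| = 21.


Step 1: f(z) = z^1, a = 15 is inside |z| = 21
Step 2: By Cauchy integral formula: (1/(2pi*i)) * integral = f(a)
Step 3: f(15) = 15^1 = 15

15


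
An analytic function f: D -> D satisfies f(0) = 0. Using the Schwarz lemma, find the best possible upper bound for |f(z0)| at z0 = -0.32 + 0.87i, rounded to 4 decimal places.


Step 1: Schwarz lemma: if f: D -> D is analytic with f(0) = 0, then |f(z)| <= |z| for all z in D, and this is sharp (f(z) = z).
Step 2: |z0|^2 = (-0.32)^2 + 0.87^2 = 0.8593
Step 3: |z0| = sqrt(0.8593) = 0.926984
Step 4: Best bound = |z0| = 0.927

0.927


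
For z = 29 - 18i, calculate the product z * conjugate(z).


Step 1: conj(z) = 29 + 18i
Step 2: z * conj(z) = 29^2 + (-18)^2
Step 3: = 841 + 324 = 1165

1165


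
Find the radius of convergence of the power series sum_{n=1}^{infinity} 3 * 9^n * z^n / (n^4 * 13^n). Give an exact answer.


Step 1: General term a_n = 3 * 9^n / (n^4 * 13^n)
Step 2: By the root test, |a_n|^(1/n) = 3^(1/n) * 9 / (n^(4/n) * 13) -> 9/13 as n -> infinity (since 3^(1/n) -> 1 and n^(4/n) -> 1)
Step 3: R = 1/lim|a_n|^(1/n) = 13/9

13/9


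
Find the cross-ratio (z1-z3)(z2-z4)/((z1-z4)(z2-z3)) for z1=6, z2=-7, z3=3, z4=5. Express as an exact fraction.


Step 1: (z1-z3)(z2-z4) = 3 * (-12) = -36
Step 2: (z1-z4)(z2-z3) = 1 * (-10) = -10
Step 3: Cross-ratio = 36/10 = 18/5

18/5


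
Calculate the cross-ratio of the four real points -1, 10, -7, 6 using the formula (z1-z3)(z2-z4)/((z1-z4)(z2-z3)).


Step 1: (z1-z3)(z2-z4) = 6 * 4 = 24
Step 2: (z1-z4)(z2-z3) = (-7) * 17 = -119
Step 3: Cross-ratio = -24/119 = -24/119

-24/119


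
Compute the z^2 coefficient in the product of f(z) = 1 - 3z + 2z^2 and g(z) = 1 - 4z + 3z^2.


Step 1: z^2 term in f*g comes from: (1)*(3z^2) + (-3z)*(-4z) + (2z^2)*(1)
Step 2: = 3 + 12 + 2
Step 3: = 17

17


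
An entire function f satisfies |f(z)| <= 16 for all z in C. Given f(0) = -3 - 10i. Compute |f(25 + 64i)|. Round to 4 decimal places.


Step 1: By Liouville's theorem, a bounded entire function is constant.
Step 2: f(z) = f(0) = -3 - 10i for all z.
Step 3: |f(w)| = |-3 - 10i| = sqrt(9 + 100)
Step 4: = 10.4403

10.4403


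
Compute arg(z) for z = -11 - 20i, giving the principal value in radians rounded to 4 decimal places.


Step 1: z = -11 - 20i
Step 2: arg(z) = atan2(-20, -11)
Step 3: arg(z) = -2.0736

-2.0736


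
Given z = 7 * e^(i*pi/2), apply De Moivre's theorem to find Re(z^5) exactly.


Step 1: By De Moivre's theorem, z^5 = 7^5 * e^(i*5*pi/2) = 16807 * (cos(5*pi/2) + i*sin(5*pi/2))
Step 2: |z|^5 = 7^5 = 16807
Step 3: Reduce the angle mod 2*pi: 5*pi/2 - 2*pi = pi/2
Step 4: cos(pi/2) = 0
Step 5: Re(z^5) = 16807 * 0 = 0

0


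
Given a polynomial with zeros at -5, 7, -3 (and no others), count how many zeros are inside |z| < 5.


Step 1: Check each root:
  z = -5: |-5| = 5 >= 5
  z = 7: |7| = 7 >= 5
  z = -3: |-3| = 3 < 5
Step 2: Count = 1

1


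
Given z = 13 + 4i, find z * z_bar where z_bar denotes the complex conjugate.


Step 1: conj(z) = 13 - 4i
Step 2: z * conj(z) = 13^2 + 4^2
Step 3: = 169 + 16 = 185

185


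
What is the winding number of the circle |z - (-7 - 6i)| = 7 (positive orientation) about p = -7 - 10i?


Step 1: Center c = (-7, -6), radius = 7
Step 2: |p - c|^2 = 0^2 + (-4)^2 = 16
Step 3: r^2 = 49
Step 4: |p-c| < r so winding number = 1

1


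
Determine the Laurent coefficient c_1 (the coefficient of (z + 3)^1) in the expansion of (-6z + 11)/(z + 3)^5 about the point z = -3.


Step 1: Write the numerator in powers of (z + 3): -6z + 11 = -6(z + 3) + (-6*(-3) + 11) = -6(z + 3) + 29
Step 2: Divide by (z + 3)^5: f(z) = 29(z + 3)^(-5) - 6(z + 3)^(-4)
Step 3: This finite sum is the Laurent series of f about z = -3.
Step 4: Only the powers -5 and -4 appear, so the coefficient of (z + 3)^1 = 0

0


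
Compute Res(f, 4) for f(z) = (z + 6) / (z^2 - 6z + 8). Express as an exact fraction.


Step 1: Q(z) = z^2 - 6z + 8 = (z - 4)(z - 2)
Step 2: Q'(z) = 2z - 6
Step 3: Q'(4) = 2, P(4) = 10
Step 4: Res = P(4)/Q'(4) = 10/2 = 5

5


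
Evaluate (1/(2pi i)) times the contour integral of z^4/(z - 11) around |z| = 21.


Step 1: f(z) = z^4, a = 11 is inside |z| = 21
Step 2: By Cauchy integral formula: (1/(2pi*i)) * integral = f(a)
Step 3: f(11) = 11^4 = 14641

14641
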